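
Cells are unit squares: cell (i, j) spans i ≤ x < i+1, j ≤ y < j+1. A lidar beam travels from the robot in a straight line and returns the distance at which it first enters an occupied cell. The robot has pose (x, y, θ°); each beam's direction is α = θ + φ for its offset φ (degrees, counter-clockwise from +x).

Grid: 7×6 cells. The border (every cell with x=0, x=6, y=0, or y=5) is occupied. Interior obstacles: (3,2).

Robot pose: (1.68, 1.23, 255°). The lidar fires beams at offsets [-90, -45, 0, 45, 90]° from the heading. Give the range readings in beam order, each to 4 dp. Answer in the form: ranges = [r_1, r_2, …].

beam 1: φ=-90°, α=165°
  dir = (cos 165°, sin 165°) = (-0.9659, 0.2588); from cell (1,1)
  next x-line at t=0.7040, next y-line at t=2.9751; Δt_x=1.0353, Δt_y=3.8637
    x: enter (0,1) at t=0.7040 ← occupied
  → r_1 = 0.7040
beam 2: φ=-45°, α=210°
  dir = (cos 210°, sin 210°) = (-0.8660, -0.5000); from cell (1,1)
  next x-line at t=0.7852, next y-line at t=0.4600; Δt_x=1.1547, Δt_y=2.0000
    y: enter (1,0) at t=0.4600 ← occupied
  → r_2 = 0.4600
beam 3: φ=0°, α=255°
  dir = (cos 255°, sin 255°) = (-0.2588, -0.9659); from cell (1,1)
  next x-line at t=2.6273, next y-line at t=0.2381; Δt_x=3.8637, Δt_y=1.0353
    y: enter (1,0) at t=0.2381 ← occupied
  → r_3 = 0.2381
beam 4: φ=45°, α=300°
  dir = (cos 300°, sin 300°) = (0.5000, -0.8660); from cell (1,1)
  next x-line at t=0.6400, next y-line at t=0.2656; Δt_x=2.0000, Δt_y=1.1547
    y: enter (1,0) at t=0.2656 ← occupied
  → r_4 = 0.2656
beam 5: φ=90°, α=345°
  dir = (cos 345°, sin 345°) = (0.9659, -0.2588); from cell (1,1)
  next x-line at t=0.3313, next y-line at t=0.8887; Δt_x=1.0353, Δt_y=3.8637
    x: enter (2,1) at t=0.3313
    y: enter (2,0) at t=0.8887 ← occupied
  → r_5 = 0.8887

ranges = [0.7040, 0.4600, 0.2381, 0.2656, 0.8887]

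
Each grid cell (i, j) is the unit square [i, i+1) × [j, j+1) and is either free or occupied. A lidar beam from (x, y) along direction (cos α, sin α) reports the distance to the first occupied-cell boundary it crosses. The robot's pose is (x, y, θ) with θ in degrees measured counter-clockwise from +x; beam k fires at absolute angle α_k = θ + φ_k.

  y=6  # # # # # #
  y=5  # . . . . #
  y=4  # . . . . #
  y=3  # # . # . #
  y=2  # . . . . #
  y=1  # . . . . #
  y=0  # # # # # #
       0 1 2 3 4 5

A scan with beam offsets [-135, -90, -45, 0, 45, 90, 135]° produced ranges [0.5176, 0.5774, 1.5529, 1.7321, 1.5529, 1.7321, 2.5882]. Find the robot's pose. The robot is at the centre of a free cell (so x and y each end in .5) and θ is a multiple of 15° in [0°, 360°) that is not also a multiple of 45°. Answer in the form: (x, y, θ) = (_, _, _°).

(x, y, θ) = (3.5, 4.5, 30°)

The pose lattice has 18·16 = 288 candidates. Test each by forward raycasting.
  (3.5, 2.5, 330°): beam 1 = 2.5882 ≠ 0.5176 ✗
  (3.5, 4.5, 300°): beam 1 = 2.5882 ≠ 0.5176 ✗
  (1.5, 2.5, 60°): beam 1 = 1.5529 ≠ 0.5176 ✗
  (3.5, 5.5, 300°): beam 1 = 1.9319 ≠ 0.5176 ✗
  …
  (3.5, 4.5, 30°): r_1=0.5176, r_2=0.5774, r_3=1.5529, r_4=1.7321, r_5=1.5529, r_6=1.7321, r_7=2.5882 — all match ✓
Only this pose fits every beam.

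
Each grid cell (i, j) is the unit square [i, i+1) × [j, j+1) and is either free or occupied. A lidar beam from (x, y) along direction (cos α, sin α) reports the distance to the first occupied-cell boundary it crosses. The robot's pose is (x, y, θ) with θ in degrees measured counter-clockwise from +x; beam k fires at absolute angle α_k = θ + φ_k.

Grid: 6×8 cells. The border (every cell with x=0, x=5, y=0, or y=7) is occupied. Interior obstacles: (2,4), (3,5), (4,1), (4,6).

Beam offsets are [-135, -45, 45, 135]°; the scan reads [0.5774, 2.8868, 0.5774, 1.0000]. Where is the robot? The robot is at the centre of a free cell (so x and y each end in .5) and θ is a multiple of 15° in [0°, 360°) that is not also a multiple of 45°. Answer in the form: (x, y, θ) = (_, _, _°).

(x, y, θ) = (1.5, 4.5, 105°)

The pose lattice has 20·16 = 320 candidates. Test each by forward raycasting.
  (2.5, 1.5, 60°): beam 1 = 0.5176 ≠ 0.5774 ✗
  (4.5, 4.5, 60°): beam 1 = 1.9319 ≠ 0.5774 ✗
  (4.5, 2.5, 105°): beam 2 = 1.0000 ≠ 2.8868 ✗
  (2.5, 6.5, 105°): beam 1 = 1.0000 ≠ 0.5774 ✗
  …
  (1.5, 4.5, 105°): r_1=0.5774, r_2=2.8868, r_3=0.5774, r_4=1.0000 — all match ✓
Only this pose fits every beam.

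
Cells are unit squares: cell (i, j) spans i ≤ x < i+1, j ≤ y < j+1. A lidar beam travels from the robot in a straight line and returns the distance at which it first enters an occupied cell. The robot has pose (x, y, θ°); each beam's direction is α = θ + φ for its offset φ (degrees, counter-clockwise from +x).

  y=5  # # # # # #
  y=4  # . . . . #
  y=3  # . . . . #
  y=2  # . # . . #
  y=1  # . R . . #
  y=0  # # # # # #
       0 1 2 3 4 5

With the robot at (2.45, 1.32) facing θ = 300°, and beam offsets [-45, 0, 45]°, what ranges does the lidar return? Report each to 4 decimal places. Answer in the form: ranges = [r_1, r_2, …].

ranges = [0.3313, 0.3695, 1.2364]

beam 1: φ=-45°, α=255°
  d=(-0.2588,-0.9659)  start (2,1)  tX=1.7387 tY=0.3313  stride 1/|dx|=3.8637 1/|dy|=1.0353
    cross y-line → (2,0), t=0.3313 (wall)
  → r_1 = 0.3313
beam 2: φ=0°, α=300°
  d=(0.5000,-0.8660)  start (2,1)  tX=1.1000 tY=0.3695  stride 1/|dx|=2.0000 1/|dy|=1.1547
    cross y-line → (2,0), t=0.3695 (wall)
  → r_2 = 0.3695
beam 3: φ=45°, α=345°
  d=(0.9659,-0.2588)  start (2,1)  tX=0.5694 tY=1.2364  stride 1/|dx|=1.0353 1/|dy|=3.8637
    cross x-line → (3,1), t=0.5694
    cross y-line → (3,0), t=1.2364 (wall)
  → r_3 = 1.2364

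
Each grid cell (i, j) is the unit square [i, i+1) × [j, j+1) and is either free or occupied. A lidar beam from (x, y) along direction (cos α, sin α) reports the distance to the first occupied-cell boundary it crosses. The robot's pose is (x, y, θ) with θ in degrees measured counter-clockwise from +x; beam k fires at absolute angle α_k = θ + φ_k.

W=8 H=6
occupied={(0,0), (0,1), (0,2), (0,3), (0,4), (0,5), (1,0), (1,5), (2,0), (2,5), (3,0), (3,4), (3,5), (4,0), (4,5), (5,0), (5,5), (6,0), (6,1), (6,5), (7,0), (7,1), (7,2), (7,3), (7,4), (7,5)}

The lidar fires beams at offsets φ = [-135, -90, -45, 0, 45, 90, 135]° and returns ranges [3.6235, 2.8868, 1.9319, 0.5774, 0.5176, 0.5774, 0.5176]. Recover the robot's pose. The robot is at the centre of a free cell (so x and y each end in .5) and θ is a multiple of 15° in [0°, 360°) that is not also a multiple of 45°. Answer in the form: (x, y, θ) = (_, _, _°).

Candidates: 22 free-cell centres × 16 headings = 352 poses. Raycast each; keep the one whose scan matches to 4 dp.
  (4.5, 4.5, 75°): beam 1 = 3.0000 ≠ 3.6235 ✗
  (5.5, 3.5, 255°): beam 1 = 1.7321 ≠ 3.6235 ✗
  (5.5, 1.5, 30°): beam 1 = 0.5176 ≠ 3.6235 ✗
  …
  (4.5, 4.5, 60°): r_1=3.6235, r_2=2.8868, r_3=1.9319, r_4=0.5774, r_5=0.5176, r_6=0.5774, r_7=0.5176 — all match ✓
Unique over the lattice → pose = (4.5, 4.5, 60°).

(x, y, θ) = (4.5, 4.5, 60°)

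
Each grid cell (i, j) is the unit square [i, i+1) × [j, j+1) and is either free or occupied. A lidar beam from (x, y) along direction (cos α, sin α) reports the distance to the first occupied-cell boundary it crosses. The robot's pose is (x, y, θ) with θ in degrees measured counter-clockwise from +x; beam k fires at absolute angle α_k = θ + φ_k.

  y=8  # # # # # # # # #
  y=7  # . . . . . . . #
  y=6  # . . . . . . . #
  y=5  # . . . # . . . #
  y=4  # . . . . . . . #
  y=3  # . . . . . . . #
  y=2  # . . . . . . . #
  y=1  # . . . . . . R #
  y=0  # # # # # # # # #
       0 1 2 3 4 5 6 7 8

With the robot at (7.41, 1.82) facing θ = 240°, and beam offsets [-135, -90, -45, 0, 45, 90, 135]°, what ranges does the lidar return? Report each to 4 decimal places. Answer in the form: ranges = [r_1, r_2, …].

beam 1: φ=-135°, α=105°
  cosα=-0.2588 sinα=0.9659 | (7,1) | tMaxX 1.5841 tMaxY 0.1863 | tΔX 3.8637 tΔY 1.0353
    t=0.1863 [y] (7,2)
    t=1.2216 [y] (7,3)
    t=1.5841 [x] (6,3)
    t=2.2569 [y] (6,4)
    t=3.2922 [y] (6,5)
    t=4.3275 [y] (6,6)
    t=5.3627 [y] (6,7)
    t=5.4478 [x] (5,7)
    t=6.3980 [y] (5,8) — stop
  → r_1 = 6.3980
beam 2: φ=-90°, α=150°
  cosα=-0.8660 sinα=0.5000 | (7,1) | tMaxX 0.4734 tMaxY 0.3600 | tΔX 1.1547 tΔY 2.0000
    t=0.3600 [y] (7,2)
    t=0.4734 [x] (6,2)
    t=1.6281 [x] (5,2)
    t=2.3600 [y] (5,3)
    t=2.7828 [x] (4,3)
    t=3.9375 [x] (3,3)
    t=4.3600 [y] (3,4)
    t=5.0922 [x] (2,4)
    t=6.2469 [x] (1,4)
    t=6.3600 [y] (1,5)
    t=7.4016 [x] (0,5) — stop
  → r_2 = 7.4016
beam 3: φ=-45°, α=195°
  cosα=-0.9659 sinα=-0.2588 | (7,1) | tMaxX 0.4245 tMaxY 3.1682 | tΔX 1.0353 tΔY 3.8637
    t=0.4245 [x] (6,1)
    t=1.4597 [x] (5,1)
    t=2.4950 [x] (4,1)
    t=3.1682 [y] (4,0) — stop
  → r_3 = 3.1682
beam 4: φ=0°, α=240°
  cosα=-0.5000 sinα=-0.8660 | (7,1) | tMaxX 0.8200 tMaxY 0.9469 | tΔX 2.0000 tΔY 1.1547
    t=0.8200 [x] (6,1)
    t=0.9469 [y] (6,0) — stop
  → r_4 = 0.9469
beam 5: φ=45°, α=285°
  cosα=0.2588 sinα=-0.9659 | (7,1) | tMaxX 2.2796 tMaxY 0.8489 | tΔX 3.8637 tΔY 1.0353
    t=0.8489 [y] (7,0) — stop
  → r_5 = 0.8489
beam 6: φ=90°, α=330°
  cosα=0.8660 sinα=-0.5000 | (7,1) | tMaxX 0.6813 tMaxY 1.6400 | tΔX 1.1547 tΔY 2.0000
    t=0.6813 [x] (8,1) — stop
  → r_6 = 0.6813
beam 7: φ=135°, α=15°
  cosα=0.9659 sinα=0.2588 | (7,1) | tMaxX 0.6108 tMaxY 0.6955 | tΔX 1.0353 tΔY 3.8637
    t=0.6108 [x] (8,1) — stop
  → r_7 = 0.6108

ranges = [6.3980, 7.4016, 3.1682, 0.9469, 0.8489, 0.6813, 0.6108]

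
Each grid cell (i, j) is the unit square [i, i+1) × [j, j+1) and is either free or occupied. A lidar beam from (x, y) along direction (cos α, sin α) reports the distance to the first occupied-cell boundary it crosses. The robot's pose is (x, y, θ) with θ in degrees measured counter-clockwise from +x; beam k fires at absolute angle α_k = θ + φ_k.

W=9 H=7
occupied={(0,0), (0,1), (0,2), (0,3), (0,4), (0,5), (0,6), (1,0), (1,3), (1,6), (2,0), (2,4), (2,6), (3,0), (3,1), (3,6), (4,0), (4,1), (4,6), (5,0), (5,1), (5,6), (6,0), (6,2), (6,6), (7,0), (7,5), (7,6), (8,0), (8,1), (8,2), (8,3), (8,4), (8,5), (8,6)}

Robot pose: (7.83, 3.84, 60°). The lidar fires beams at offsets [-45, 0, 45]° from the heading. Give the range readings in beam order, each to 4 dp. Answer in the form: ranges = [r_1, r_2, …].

beam 1: φ=-45°, α=15°
  direction (0.9659, 0.2588); cell (7,3); t to first gridline: x 0.1760, y 0.6182 (then +1.0353 / +3.8637)
    (8,3) via x @ 0.1760  # hit
  → r_1 = 0.1760
beam 2: φ=0°, α=60°
  direction (0.5000, 0.8660); cell (7,3); t to first gridline: x 0.3400, y 0.1848 (then +2.0000 / +1.1547)
    (7,4) via y @ 0.1848
    (8,4) via x @ 0.3400  # hit
  → r_2 = 0.3400
beam 3: φ=45°, α=105°
  direction (-0.2588, 0.9659); cell (7,3); t to first gridline: x 3.2069, y 0.1656 (then +3.8637 / +1.0353)
    (7,4) via y @ 0.1656
    (7,5) via y @ 1.2009  # hit
  → r_3 = 1.2009

ranges = [0.1760, 0.3400, 1.2009]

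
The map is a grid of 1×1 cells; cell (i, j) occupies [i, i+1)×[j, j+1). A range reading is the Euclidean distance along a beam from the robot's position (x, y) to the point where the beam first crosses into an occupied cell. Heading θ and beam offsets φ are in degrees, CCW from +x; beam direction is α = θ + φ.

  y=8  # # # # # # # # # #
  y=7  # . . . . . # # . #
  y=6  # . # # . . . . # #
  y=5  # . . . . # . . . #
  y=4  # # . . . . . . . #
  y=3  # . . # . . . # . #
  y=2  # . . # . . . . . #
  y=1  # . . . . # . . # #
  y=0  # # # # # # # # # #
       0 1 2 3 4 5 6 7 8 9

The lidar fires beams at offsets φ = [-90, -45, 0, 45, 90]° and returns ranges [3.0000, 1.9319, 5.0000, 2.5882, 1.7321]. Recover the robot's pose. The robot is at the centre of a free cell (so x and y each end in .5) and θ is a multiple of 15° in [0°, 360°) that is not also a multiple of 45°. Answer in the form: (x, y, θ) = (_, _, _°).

(x, y, θ) = (6.5, 3.5, 150°)

The pose lattice has 44·16 = 704 candidates. Test each by forward raycasting.
  (2.5, 1.5, 60°): beam 1 = 1.0000 ≠ 3.0000 ✗
  (3.5, 7.5, 60°): beam 1 = 6.3509 ≠ 3.0000 ✗
  (2.5, 4.5, 105°): beam 1 = 2.5882 ≠ 3.0000 ✗
  (7.5, 1.5, 120°): beam 1 = 0.5774 ≠ 3.0000 ✗
  (3.5, 7.5, 30°): beam 1 = 0.5774 ≠ 3.0000 ✗
  …
  (6.5, 3.5, 150°): r_1=3.0000, r_2=1.9319, r_3=5.0000, r_4=2.5882, r_5=1.7321 — all match ✓
Only this pose fits every beam.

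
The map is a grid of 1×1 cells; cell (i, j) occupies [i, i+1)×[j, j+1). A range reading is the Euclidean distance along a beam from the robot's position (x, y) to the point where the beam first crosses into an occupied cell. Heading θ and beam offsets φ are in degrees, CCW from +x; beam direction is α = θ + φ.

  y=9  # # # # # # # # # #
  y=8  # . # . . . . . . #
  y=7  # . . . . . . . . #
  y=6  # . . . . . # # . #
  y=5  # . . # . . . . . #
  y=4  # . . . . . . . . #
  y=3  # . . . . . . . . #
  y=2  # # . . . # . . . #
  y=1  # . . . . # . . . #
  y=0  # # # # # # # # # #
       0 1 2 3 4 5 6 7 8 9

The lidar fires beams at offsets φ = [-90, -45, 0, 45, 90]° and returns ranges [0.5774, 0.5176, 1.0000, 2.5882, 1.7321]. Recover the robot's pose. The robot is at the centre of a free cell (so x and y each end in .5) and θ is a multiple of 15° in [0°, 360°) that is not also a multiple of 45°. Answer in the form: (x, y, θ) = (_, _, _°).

(x, y, θ) = (6.5, 7.5, 330°)

Candidates: 57 free-cell centres × 16 headings = 912 poses. Raycast each; keep the one whose scan matches to 4 dp.
  (7.5, 3.5, 240°): beam 1 = 4.0415 ≠ 0.5774 ✗
  (8.5, 4.5, 150°): beam 1 = 1.0000 ≠ 0.5774 ✗
  (5.5, 6.5, 255°): beam 1 = 4.6587 ≠ 0.5774 ✗
  (1.5, 3.5, 30°): beam 2 = 3.6235 ≠ 0.5176 ✗
  …
  (6.5, 7.5, 330°): r_1=0.5774, r_2=0.5176, r_3=1.0000, r_4=2.5882, r_5=1.7321 — all match ✓
Unique over the lattice → pose = (6.5, 7.5, 330°).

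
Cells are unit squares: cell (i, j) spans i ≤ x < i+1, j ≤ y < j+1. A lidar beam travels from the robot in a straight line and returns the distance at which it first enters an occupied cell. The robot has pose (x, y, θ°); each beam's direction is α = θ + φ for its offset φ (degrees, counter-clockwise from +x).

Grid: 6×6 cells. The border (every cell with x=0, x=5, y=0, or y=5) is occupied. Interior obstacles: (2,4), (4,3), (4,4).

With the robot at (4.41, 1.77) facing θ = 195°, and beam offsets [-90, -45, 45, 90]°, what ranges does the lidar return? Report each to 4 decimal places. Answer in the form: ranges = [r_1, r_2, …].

ranges = [1.2734, 3.9375, 0.8891, 0.7972]

beam 1: φ=-90°, α=105°
  d=(-0.2588,0.9659)  start (4,1)  tX=1.5841 tY=0.2381  stride 1/|dx|=3.8637 1/|dy|=1.0353
    cross y-line → (4,2), t=0.2381
    cross y-line → (4,3), t=1.2734 (wall)
  → r_1 = 1.2734
beam 2: φ=-45°, α=150°
  d=(-0.8660,0.5000)  start (4,1)  tX=0.4734 tY=0.4600  stride 1/|dx|=1.1547 1/|dy|=2.0000
    cross y-line → (4,2), t=0.4600
    cross x-line → (3,2), t=0.4734
    cross x-line → (2,2), t=1.6281
    cross y-line → (2,3), t=2.4600
    cross x-line → (1,3), t=2.7828
    cross x-line → (0,3), t=3.9375 (wall)
  → r_2 = 3.9375
beam 3: φ=45°, α=240°
  d=(-0.5000,-0.8660)  start (4,1)  tX=0.8200 tY=0.8891  stride 1/|dx|=2.0000 1/|dy|=1.1547
    cross x-line → (3,1), t=0.8200
    cross y-line → (3,0), t=0.8891 (wall)
  → r_3 = 0.8891
beam 4: φ=90°, α=285°
  d=(0.2588,-0.9659)  start (4,1)  tX=2.2796 tY=0.7972  stride 1/|dx|=3.8637 1/|dy|=1.0353
    cross y-line → (4,0), t=0.7972 (wall)
  → r_4 = 0.7972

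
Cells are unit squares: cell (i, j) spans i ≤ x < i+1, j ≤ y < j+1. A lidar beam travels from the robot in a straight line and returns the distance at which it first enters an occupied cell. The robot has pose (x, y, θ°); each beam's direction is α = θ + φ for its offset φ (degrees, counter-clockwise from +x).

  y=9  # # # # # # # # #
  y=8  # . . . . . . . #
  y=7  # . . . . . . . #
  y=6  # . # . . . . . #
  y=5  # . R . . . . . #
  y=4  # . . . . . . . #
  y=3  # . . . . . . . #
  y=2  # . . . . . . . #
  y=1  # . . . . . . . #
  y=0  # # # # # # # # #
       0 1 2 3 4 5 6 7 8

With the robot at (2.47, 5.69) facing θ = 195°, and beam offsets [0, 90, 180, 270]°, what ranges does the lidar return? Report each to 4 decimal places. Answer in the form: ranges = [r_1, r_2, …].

ranges = [1.5219, 4.8554, 5.7251, 0.3209]

beam 1: φ=0°, α=195°
  direction (-0.9659, -0.2588); cell (2,5); t to first gridline: x 0.4866, y 2.6660 (then +1.0353 / +3.8637)
    (1,5) via x @ 0.4866
    (0,5) via x @ 1.5219  # hit
  → r_1 = 1.5219
beam 2: φ=90°, α=285°
  direction (0.2588, -0.9659); cell (2,5); t to first gridline: x 2.0478, y 0.7143 (then +3.8637 / +1.0353)
    (2,4) via y @ 0.7143
    (2,3) via y @ 1.7496
    (3,3) via x @ 2.0478
    (3,2) via y @ 2.7849
    (3,1) via y @ 3.8202
    (3,0) via y @ 4.8554  # hit
  → r_2 = 4.8554
beam 3: φ=180°, α=15°
  direction (0.9659, 0.2588); cell (2,5); t to first gridline: x 0.5487, y 1.1977 (then +1.0353 / +3.8637)
    (3,5) via x @ 0.5487
    (3,6) via y @ 1.1977
    (4,6) via x @ 1.5840
    (5,6) via x @ 2.6192
    (6,6) via x @ 3.6545
    (7,6) via x @ 4.6898
    (7,7) via y @ 5.0615
    (8,7) via x @ 5.7251  # hit
  → r_3 = 5.7251
beam 4: φ=270°, α=105°
  direction (-0.2588, 0.9659); cell (2,5); t to first gridline: x 1.8159, y 0.3209 (then +3.8637 / +1.0353)
    (2,6) via y @ 0.3209  # hit
  → r_4 = 0.3209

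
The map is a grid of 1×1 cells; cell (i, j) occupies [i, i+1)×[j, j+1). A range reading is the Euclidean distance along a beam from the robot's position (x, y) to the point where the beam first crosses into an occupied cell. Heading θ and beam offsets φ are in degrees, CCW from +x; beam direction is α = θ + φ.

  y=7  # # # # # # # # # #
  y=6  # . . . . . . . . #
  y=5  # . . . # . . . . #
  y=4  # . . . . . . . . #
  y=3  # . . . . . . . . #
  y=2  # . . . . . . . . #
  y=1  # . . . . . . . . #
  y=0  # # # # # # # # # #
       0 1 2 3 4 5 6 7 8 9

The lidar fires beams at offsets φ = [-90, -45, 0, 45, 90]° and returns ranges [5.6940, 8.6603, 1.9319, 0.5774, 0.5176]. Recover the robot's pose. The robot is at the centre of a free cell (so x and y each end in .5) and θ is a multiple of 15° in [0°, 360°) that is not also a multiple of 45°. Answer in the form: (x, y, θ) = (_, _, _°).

Enumerate (i+0.5, j+0.5, θ) over the 47 free cells and 16 admissible headings. For each, cast all 5 beams and compare to the given ranges.
  (2.5, 3.5, 210°): beam 1 = 3.0000 ≠ 5.6940 ✗
  (4.5, 1.5, 75°): beam 1 = 1.9319 ≠ 5.6940 ✗
  (4.5, 1.5, 165°): beam 2 = 6.3509 ≠ 8.6603 ✗
  (7.5, 4.5, 330°): beam 1 = 4.0415 ≠ 5.6940 ✗
  …
  (8.5, 1.5, 195°): r_1=5.6940, r_2=8.6603, r_3=1.9319, r_4=0.5774, r_5=0.5176 — all match ✓
Only this pose fits every beam.

(x, y, θ) = (8.5, 1.5, 195°)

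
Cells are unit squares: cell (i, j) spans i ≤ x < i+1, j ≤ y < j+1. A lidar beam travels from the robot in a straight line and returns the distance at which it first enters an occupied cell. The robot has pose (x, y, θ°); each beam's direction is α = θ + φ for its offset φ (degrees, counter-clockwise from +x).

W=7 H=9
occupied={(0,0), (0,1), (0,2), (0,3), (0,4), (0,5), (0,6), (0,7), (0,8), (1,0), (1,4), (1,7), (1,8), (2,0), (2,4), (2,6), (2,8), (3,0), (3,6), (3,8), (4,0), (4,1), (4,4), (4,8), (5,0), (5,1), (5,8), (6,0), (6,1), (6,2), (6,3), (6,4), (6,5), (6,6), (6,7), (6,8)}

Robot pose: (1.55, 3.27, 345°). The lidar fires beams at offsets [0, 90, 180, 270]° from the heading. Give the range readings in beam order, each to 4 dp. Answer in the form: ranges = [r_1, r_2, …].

beam 1: φ=0°, α=345°
  cosα=0.9659 sinα=-0.2588 | (1,3) | tMaxX 0.4659 tMaxY 1.0432 | tΔX 1.0353 tΔY 3.8637
    t=0.4659 [x] (2,3)
    t=1.0432 [y] (2,2)
    t=1.5012 [x] (3,2)
    t=2.5364 [x] (4,2)
    t=3.5717 [x] (5,2)
    t=4.6070 [x] (6,2) — stop
  → r_1 = 4.6070
beam 2: φ=90°, α=75°
  cosα=0.2588 sinα=0.9659 | (1,3) | tMaxX 1.7387 tMaxY 0.7558 | tΔX 3.8637 tΔY 1.0353
    t=0.7558 [y] (1,4) — stop
  → r_2 = 0.7558
beam 3: φ=180°, α=165°
  cosα=-0.9659 sinα=0.2588 | (1,3) | tMaxX 0.5694 tMaxY 2.8205 | tΔX 1.0353 tΔY 3.8637
    t=0.5694 [x] (0,3) — stop
  → r_3 = 0.5694
beam 4: φ=270°, α=255°
  cosα=-0.2588 sinα=-0.9659 | (1,3) | tMaxX 2.1250 tMaxY 0.2795 | tΔX 3.8637 tΔY 1.0353
    t=0.2795 [y] (1,2)
    t=1.3148 [y] (1,1)
    t=2.1250 [x] (0,1) — stop
  → r_4 = 2.1250

ranges = [4.6070, 0.7558, 0.5694, 2.1250]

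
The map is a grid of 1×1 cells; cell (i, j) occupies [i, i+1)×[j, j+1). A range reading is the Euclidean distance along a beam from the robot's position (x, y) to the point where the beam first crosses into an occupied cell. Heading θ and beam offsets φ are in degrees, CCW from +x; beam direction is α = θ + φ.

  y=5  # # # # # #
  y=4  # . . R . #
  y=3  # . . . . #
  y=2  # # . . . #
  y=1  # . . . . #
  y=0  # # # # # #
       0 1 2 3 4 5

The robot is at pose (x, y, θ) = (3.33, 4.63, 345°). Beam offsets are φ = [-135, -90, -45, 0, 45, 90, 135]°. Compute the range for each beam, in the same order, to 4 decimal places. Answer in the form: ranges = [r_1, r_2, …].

ranges = [2.6905, 3.7581, 3.3400, 1.7289, 0.7400, 0.3831, 0.4272]

beam 1: φ=-135°, α=210°
  direction (-0.8660, -0.5000); cell (3,4); t to first gridline: x 0.3811, y 1.2600 (then +1.1547 / +2.0000)
    (2,4) via x @ 0.3811
    (2,3) via y @ 1.2600
    (1,3) via x @ 1.5358
    (0,3) via x @ 2.6905  # hit
  → r_1 = 2.6905
beam 2: φ=-90°, α=255°
  direction (-0.2588, -0.9659); cell (3,4); t to first gridline: x 1.2750, y 0.6522 (then +3.8637 / +1.0353)
    (3,3) via y @ 0.6522
    (2,3) via x @ 1.2750
    (2,2) via y @ 1.6875
    (2,1) via y @ 2.7228
    (2,0) via y @ 3.7581  # hit
  → r_2 = 3.7581
beam 3: φ=-45°, α=300°
  direction (0.5000, -0.8660); cell (3,4); t to first gridline: x 1.3400, y 0.7275 (then +2.0000 / +1.1547)
    (3,3) via y @ 0.7275
    (4,3) via x @ 1.3400
    (4,2) via y @ 1.8822
    (4,1) via y @ 3.0369
    (5,1) via x @ 3.3400  # hit
  → r_3 = 3.3400
beam 4: φ=0°, α=345°
  direction (0.9659, -0.2588); cell (3,4); t to first gridline: x 0.6936, y 2.4341 (then +1.0353 / +3.8637)
    (4,4) via x @ 0.6936
    (5,4) via x @ 1.7289  # hit
  → r_4 = 1.7289
beam 5: φ=45°, α=30°
  direction (0.8660, 0.5000); cell (3,4); t to first gridline: x 0.7736, y 0.7400 (then +1.1547 / +2.0000)
    (3,5) via y @ 0.7400  # hit
  → r_5 = 0.7400
beam 6: φ=90°, α=75°
  direction (0.2588, 0.9659); cell (3,4); t to first gridline: x 2.5887, y 0.3831 (then +3.8637 / +1.0353)
    (3,5) via y @ 0.3831  # hit
  → r_6 = 0.3831
beam 7: φ=135°, α=120°
  direction (-0.5000, 0.8660); cell (3,4); t to first gridline: x 0.6600, y 0.4272 (then +2.0000 / +1.1547)
    (3,5) via y @ 0.4272  # hit
  → r_7 = 0.4272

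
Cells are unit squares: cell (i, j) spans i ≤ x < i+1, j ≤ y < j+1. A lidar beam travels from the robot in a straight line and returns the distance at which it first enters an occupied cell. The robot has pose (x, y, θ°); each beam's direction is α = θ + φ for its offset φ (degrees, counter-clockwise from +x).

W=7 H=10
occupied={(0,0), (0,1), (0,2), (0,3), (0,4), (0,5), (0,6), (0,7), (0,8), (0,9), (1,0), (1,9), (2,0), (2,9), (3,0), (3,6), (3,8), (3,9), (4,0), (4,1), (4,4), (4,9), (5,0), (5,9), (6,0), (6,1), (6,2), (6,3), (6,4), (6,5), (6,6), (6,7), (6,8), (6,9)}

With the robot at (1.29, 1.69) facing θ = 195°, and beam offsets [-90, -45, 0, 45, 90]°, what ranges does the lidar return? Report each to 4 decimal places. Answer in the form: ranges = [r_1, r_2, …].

beam 1: φ=-90°, α=105°
  d=(-0.2588,0.9659)  start (1,1)  tX=1.1205 tY=0.3209  stride 1/|dx|=3.8637 1/|dy|=1.0353
    cross y-line → (1,2), t=0.3209
    cross x-line → (0,2), t=1.1205 (wall)
  → r_1 = 1.1205
beam 2: φ=-45°, α=150°
  d=(-0.8660,0.5000)  start (1,1)  tX=0.3349 tY=0.6200  stride 1/|dx|=1.1547 1/|dy|=2.0000
    cross x-line → (0,1), t=0.3349 (wall)
  → r_2 = 0.3349
beam 3: φ=0°, α=195°
  d=(-0.9659,-0.2588)  start (1,1)  tX=0.3002 tY=2.6660  stride 1/|dx|=1.0353 1/|dy|=3.8637
    cross x-line → (0,1), t=0.3002 (wall)
  → r_3 = 0.3002
beam 4: φ=45°, α=240°
  d=(-0.5000,-0.8660)  start (1,1)  tX=0.5800 tY=0.7967  stride 1/|dx|=2.0000 1/|dy|=1.1547
    cross x-line → (0,1), t=0.5800 (wall)
  → r_4 = 0.5800
beam 5: φ=90°, α=285°
  d=(0.2588,-0.9659)  start (1,1)  tX=2.7432 tY=0.7143  stride 1/|dx|=3.8637 1/|dy|=1.0353
    cross y-line → (1,0), t=0.7143 (wall)
  → r_5 = 0.7143

ranges = [1.1205, 0.3349, 0.3002, 0.5800, 0.7143]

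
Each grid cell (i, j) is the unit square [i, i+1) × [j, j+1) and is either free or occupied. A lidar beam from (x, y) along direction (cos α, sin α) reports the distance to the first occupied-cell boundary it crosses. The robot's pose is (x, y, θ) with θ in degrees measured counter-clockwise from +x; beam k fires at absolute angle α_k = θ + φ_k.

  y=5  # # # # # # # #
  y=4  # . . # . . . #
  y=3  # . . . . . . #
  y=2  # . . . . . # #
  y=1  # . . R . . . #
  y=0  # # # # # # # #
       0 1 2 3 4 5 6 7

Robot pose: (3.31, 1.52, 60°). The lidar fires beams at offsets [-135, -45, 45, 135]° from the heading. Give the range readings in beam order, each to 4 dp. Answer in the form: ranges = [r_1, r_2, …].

beam 1: φ=-135°, α=285°
  cosα=0.2588 sinα=-0.9659 | (3,1) | tMaxX 2.6660 tMaxY 0.5383 | tΔX 3.8637 tΔY 1.0353
    t=0.5383 [y] (3,0) — stop
  → r_1 = 0.5383
beam 2: φ=-45°, α=15°
  cosα=0.9659 sinα=0.2588 | (3,1) | tMaxX 0.7143 tMaxY 1.8546 | tΔX 1.0353 tΔY 3.8637
    t=0.7143 [x] (4,1)
    t=1.7496 [x] (5,1)
    t=1.8546 [y] (5,2)
    t=2.7849 [x] (6,2) — stop
  → r_2 = 2.7849
beam 3: φ=45°, α=105°
  cosα=-0.2588 sinα=0.9659 | (3,1) | tMaxX 1.1977 tMaxY 0.4969 | tΔX 3.8637 tΔY 1.0353
    t=0.4969 [y] (3,2)
    t=1.1977 [x] (2,2)
    t=1.5322 [y] (2,3)
    t=2.5675 [y] (2,4)
    t=3.6028 [y] (2,5) — stop
  → r_3 = 3.6028
beam 4: φ=135°, α=195°
  cosα=-0.9659 sinα=-0.2588 | (3,1) | tMaxX 0.3209 tMaxY 2.0091 | tΔX 1.0353 tΔY 3.8637
    t=0.3209 [x] (2,1)
    t=1.3562 [x] (1,1)
    t=2.0091 [y] (1,0) — stop
  → r_4 = 2.0091

ranges = [0.5383, 2.7849, 3.6028, 2.0091]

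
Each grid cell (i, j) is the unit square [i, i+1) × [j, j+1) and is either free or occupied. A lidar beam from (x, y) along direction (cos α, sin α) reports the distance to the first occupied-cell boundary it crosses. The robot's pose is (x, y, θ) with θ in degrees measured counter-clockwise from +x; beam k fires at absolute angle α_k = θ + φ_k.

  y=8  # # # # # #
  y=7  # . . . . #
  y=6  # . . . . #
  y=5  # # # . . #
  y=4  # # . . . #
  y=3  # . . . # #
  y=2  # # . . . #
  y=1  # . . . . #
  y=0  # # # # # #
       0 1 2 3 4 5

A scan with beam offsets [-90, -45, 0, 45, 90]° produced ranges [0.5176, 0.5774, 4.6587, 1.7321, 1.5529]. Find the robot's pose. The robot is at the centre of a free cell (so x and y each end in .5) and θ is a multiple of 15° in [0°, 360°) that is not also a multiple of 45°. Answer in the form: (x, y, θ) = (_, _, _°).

Enumerate (i+0.5, j+0.5, θ) over the 23 free cells and 16 admissible headings. For each, cast all 5 beams and compare to the given ranges.
  (2.5, 6.5, 300°): beam 1 = 1.0000 ≠ 0.5176 ✗
  (3.5, 7.5, 195°): beam 2 = 1.0000 ≠ 0.5774 ✗
  (2.5, 3.5, 195°): beam 1 = 1.5529 ≠ 0.5176 ✗
  (1.5, 7.5, 105°): beam 1 = 1.9319 ≠ 0.5176 ✗
  (4.5, 1.5, 240°): beam 1 = 2.8868 ≠ 0.5176 ✗
  …
  (3.5, 5.5, 255°): r_1=0.5176, r_2=0.5774, r_3=4.6587, r_4=1.7321, r_5=1.5529 — all match ✓
Unique over the lattice → pose = (3.5, 5.5, 255°).

(x, y, θ) = (3.5, 5.5, 255°)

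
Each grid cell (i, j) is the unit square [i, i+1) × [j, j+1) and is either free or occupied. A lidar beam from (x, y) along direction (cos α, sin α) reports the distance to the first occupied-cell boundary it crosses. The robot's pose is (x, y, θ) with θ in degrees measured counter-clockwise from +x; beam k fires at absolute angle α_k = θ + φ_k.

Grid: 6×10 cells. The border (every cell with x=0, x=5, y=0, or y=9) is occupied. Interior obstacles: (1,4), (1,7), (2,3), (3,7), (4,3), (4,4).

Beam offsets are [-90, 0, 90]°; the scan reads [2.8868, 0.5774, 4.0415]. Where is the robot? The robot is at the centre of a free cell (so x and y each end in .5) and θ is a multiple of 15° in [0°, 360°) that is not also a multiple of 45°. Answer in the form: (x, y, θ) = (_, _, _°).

Enumerate (i+0.5, j+0.5, θ) over the 26 free cells and 16 admissible headings. For each, cast all 3 beams and compare to the given ranges.
  (4.5, 1.5, 210°): beam 1 = 6.3509 ≠ 2.8868 ✗
  (2.5, 4.5, 330°): beam 1 = 0.5774 ≠ 2.8868 ✗
  (2.5, 1.5, 105°): beam 1 = 2.5882 ≠ 2.8868 ✗
  …
  (3.5, 3.5, 30°): r_1=2.8868, r_2=0.5774, r_3=4.0415 — all match ✓
Unique over the lattice → pose = (3.5, 3.5, 30°).

(x, y, θ) = (3.5, 3.5, 30°)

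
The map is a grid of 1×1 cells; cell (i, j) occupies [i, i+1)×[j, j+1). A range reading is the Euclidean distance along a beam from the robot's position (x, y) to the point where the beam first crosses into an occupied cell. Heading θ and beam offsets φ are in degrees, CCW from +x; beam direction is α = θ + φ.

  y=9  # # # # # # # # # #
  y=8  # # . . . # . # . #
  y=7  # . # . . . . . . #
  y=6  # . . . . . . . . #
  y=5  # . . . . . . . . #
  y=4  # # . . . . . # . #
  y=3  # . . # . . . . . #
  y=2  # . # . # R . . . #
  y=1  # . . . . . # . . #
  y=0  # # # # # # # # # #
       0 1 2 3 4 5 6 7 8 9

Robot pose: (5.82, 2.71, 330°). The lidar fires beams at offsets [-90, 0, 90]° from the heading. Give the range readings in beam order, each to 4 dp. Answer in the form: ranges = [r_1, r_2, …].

ranges = [1.9745, 3.4200, 2.3600]

beam 1: φ=-90°, α=240°
  cosα=-0.5000 sinα=-0.8660 | (5,2) | tMaxX 1.6400 tMaxY 0.8198 | tΔX 2.0000 tΔY 1.1547
    t=0.8198 [y] (5,1)
    t=1.6400 [x] (4,1)
    t=1.9745 [y] (4,0) — stop
  → r_1 = 1.9745
beam 2: φ=0°, α=330°
  cosα=0.8660 sinα=-0.5000 | (5,2) | tMaxX 0.2078 tMaxY 1.4200 | tΔX 1.1547 tΔY 2.0000
    t=0.2078 [x] (6,2)
    t=1.3625 [x] (7,2)
    t=1.4200 [y] (7,1)
    t=2.5172 [x] (8,1)
    t=3.4200 [y] (8,0) — stop
  → r_2 = 3.4200
beam 3: φ=90°, α=60°
  cosα=0.5000 sinα=0.8660 | (5,2) | tMaxX 0.3600 tMaxY 0.3349 | tΔX 2.0000 tΔY 1.1547
    t=0.3349 [y] (5,3)
    t=0.3600 [x] (6,3)
    t=1.4896 [y] (6,4)
    t=2.3600 [x] (7,4) — stop
  → r_3 = 2.3600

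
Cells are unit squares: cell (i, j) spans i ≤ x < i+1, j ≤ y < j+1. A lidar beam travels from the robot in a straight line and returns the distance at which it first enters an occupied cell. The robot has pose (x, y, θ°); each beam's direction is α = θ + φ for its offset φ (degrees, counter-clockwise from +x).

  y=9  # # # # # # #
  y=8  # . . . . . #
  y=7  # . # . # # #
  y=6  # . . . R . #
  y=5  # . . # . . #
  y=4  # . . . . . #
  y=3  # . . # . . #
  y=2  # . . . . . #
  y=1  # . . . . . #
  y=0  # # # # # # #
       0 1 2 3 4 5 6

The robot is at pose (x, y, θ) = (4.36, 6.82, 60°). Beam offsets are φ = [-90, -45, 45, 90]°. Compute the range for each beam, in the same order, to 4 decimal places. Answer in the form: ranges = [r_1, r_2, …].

ranges = [1.8937, 0.6955, 0.1863, 0.3600]

beam 1: φ=-90°, α=330°
  direction (0.8660, -0.5000); cell (4,6); t to first gridline: x 0.7390, y 1.6400 (then +1.1547 / +2.0000)
    (5,6) via x @ 0.7390
    (5,5) via y @ 1.6400
    (6,5) via x @ 1.8937  # hit
  → r_1 = 1.8937
beam 2: φ=-45°, α=15°
  direction (0.9659, 0.2588); cell (4,6); t to first gridline: x 0.6626, y 0.6955 (then +1.0353 / +3.8637)
    (5,6) via x @ 0.6626
    (5,7) via y @ 0.6955  # hit
  → r_2 = 0.6955
beam 3: φ=45°, α=105°
  direction (-0.2588, 0.9659); cell (4,6); t to first gridline: x 1.3909, y 0.1863 (then +3.8637 / +1.0353)
    (4,7) via y @ 0.1863  # hit
  → r_3 = 0.1863
beam 4: φ=90°, α=150°
  direction (-0.8660, 0.5000); cell (4,6); t to first gridline: x 0.4157, y 0.3600 (then +1.1547 / +2.0000)
    (4,7) via y @ 0.3600  # hit
  → r_4 = 0.3600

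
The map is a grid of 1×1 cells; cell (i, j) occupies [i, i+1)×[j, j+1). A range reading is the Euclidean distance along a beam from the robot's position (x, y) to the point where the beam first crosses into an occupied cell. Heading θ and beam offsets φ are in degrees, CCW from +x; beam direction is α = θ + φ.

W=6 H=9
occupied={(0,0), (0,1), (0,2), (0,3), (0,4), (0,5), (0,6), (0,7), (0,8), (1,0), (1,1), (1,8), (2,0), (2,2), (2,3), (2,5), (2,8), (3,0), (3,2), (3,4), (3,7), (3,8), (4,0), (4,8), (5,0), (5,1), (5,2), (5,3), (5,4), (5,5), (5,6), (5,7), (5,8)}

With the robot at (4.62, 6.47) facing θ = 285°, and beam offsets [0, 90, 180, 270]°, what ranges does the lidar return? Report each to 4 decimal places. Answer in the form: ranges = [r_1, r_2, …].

ranges = [1.4682, 0.3934, 1.5840, 1.8159]

beam 1: φ=0°, α=285°
  d=(0.2588,-0.9659)  start (4,6)  tX=1.4682 tY=0.4866  stride 1/|dx|=3.8637 1/|dy|=1.0353
    cross y-line → (4,5), t=0.4866
    cross x-line → (5,5), t=1.4682 (wall)
  → r_1 = 1.4682
beam 2: φ=90°, α=15°
  d=(0.9659,0.2588)  start (4,6)  tX=0.3934 tY=2.0478  stride 1/|dx|=1.0353 1/|dy|=3.8637
    cross x-line → (5,6), t=0.3934 (wall)
  → r_2 = 0.3934
beam 3: φ=180°, α=105°
  d=(-0.2588,0.9659)  start (4,6)  tX=2.3955 tY=0.5487  stride 1/|dx|=3.8637 1/|dy|=1.0353
    cross y-line → (4,7), t=0.5487
    cross y-line → (4,8), t=1.5840 (wall)
  → r_3 = 1.5840
beam 4: φ=270°, α=195°
  d=(-0.9659,-0.2588)  start (4,6)  tX=0.6419 tY=1.8159  stride 1/|dx|=1.0353 1/|dy|=3.8637
    cross x-line → (3,6), t=0.6419
    cross x-line → (2,6), t=1.6771
    cross y-line → (2,5), t=1.8159 (wall)
  → r_4 = 1.8159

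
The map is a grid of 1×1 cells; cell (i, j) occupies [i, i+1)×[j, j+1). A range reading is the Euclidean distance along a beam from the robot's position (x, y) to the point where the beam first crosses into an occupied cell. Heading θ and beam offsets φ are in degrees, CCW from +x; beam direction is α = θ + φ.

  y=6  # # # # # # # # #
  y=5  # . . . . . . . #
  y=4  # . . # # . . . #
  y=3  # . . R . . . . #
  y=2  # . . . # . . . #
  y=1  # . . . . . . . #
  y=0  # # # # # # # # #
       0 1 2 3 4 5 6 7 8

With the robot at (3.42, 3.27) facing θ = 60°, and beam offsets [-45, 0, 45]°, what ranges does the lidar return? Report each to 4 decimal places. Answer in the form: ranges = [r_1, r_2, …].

ranges = [4.7416, 0.8429, 0.7558]

beam 1: φ=-45°, α=15°
  direction (0.9659, 0.2588); cell (3,3); t to first gridline: x 0.6005, y 2.8205 (then +1.0353 / +3.8637)
    (4,3) via x @ 0.6005
    (5,3) via x @ 1.6357
    (6,3) via x @ 2.6710
    (6,4) via y @ 2.8205
    (7,4) via x @ 3.7063
    (8,4) via x @ 4.7416  # hit
  → r_1 = 4.7416
beam 2: φ=0°, α=60°
  direction (0.5000, 0.8660); cell (3,3); t to first gridline: x 1.1600, y 0.8429 (then +2.0000 / +1.1547)
    (3,4) via y @ 0.8429  # hit
  → r_2 = 0.8429
beam 3: φ=45°, α=105°
  direction (-0.2588, 0.9659); cell (3,3); t to first gridline: x 1.6228, y 0.7558 (then +3.8637 / +1.0353)
    (3,4) via y @ 0.7558  # hit
  → r_3 = 0.7558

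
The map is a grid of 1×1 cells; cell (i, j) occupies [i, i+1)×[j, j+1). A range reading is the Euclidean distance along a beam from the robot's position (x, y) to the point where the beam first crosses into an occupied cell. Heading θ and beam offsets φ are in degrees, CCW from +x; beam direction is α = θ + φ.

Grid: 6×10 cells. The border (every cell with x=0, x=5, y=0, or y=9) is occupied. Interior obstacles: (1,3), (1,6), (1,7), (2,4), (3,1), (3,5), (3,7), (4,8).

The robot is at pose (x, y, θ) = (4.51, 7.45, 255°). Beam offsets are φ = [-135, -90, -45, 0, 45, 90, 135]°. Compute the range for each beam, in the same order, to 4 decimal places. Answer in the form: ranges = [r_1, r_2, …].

beam 1: φ=-135°, α=120°
  dir = (cos 120°, sin 120°) = (-0.5000, 0.8660); from cell (4,7)
  next x-line at t=1.0200, next y-line at t=0.6351; Δt_x=2.0000, Δt_y=1.1547
    y: enter (4,8) at t=0.6351 ← occupied
  → r_1 = 0.6351
beam 2: φ=-90°, α=165°
  dir = (cos 165°, sin 165°) = (-0.9659, 0.2588); from cell (4,7)
  next x-line at t=0.5280, next y-line at t=2.1250; Δt_x=1.0353, Δt_y=3.8637
    x: enter (3,7) at t=0.5280 ← occupied
  → r_2 = 0.5280
beam 3: φ=-45°, α=210°
  dir = (cos 210°, sin 210°) = (-0.8660, -0.5000); from cell (4,7)
  next x-line at t=0.5889, next y-line at t=0.9000; Δt_x=1.1547, Δt_y=2.0000
    x: enter (3,7) at t=0.5889 ← occupied
  → r_3 = 0.5889
beam 4: φ=0°, α=255°
  dir = (cos 255°, sin 255°) = (-0.2588, -0.9659); from cell (4,7)
  next x-line at t=1.9705, next y-line at t=0.4659; Δt_x=3.8637, Δt_y=1.0353
    y: enter (4,6) at t=0.4659
    y: enter (4,5) at t=1.5012
    x: enter (3,5) at t=1.9705 ← occupied
  → r_4 = 1.9705
beam 5: φ=45°, α=300°
  dir = (cos 300°, sin 300°) = (0.5000, -0.8660); from cell (4,7)
  next x-line at t=0.9800, next y-line at t=0.5196; Δt_x=2.0000, Δt_y=1.1547
    y: enter (4,6) at t=0.5196
    x: enter (5,6) at t=0.9800 ← occupied
  → r_5 = 0.9800
beam 6: φ=90°, α=345°
  dir = (cos 345°, sin 345°) = (0.9659, -0.2588); from cell (4,7)
  next x-line at t=0.5073, next y-line at t=1.7387; Δt_x=1.0353, Δt_y=3.8637
    x: enter (5,7) at t=0.5073 ← occupied
  → r_6 = 0.5073
beam 7: φ=135°, α=30°
  dir = (cos 30°, sin 30°) = (0.8660, 0.5000); from cell (4,7)
  next x-line at t=0.5658, next y-line at t=1.1000; Δt_x=1.1547, Δt_y=2.0000
    x: enter (5,7) at t=0.5658 ← occupied
  → r_7 = 0.5658

ranges = [0.6351, 0.5280, 0.5889, 1.9705, 0.9800, 0.5073, 0.5658]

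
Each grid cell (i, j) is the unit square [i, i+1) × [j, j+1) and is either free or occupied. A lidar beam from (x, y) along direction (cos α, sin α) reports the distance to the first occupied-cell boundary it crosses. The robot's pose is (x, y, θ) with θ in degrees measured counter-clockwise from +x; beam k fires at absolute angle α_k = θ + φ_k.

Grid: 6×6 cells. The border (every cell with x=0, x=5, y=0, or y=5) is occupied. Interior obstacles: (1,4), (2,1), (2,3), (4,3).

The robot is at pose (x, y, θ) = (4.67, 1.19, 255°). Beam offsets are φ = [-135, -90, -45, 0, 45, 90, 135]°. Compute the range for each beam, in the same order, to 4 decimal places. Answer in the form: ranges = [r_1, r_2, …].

beam 1: φ=-135°, α=120°
  d=(-0.5000,0.8660)  start (4,1)  tX=1.3400 tY=0.9353  stride 1/|dx|=2.0000 1/|dy|=1.1547
    cross y-line → (4,2), t=0.9353
    cross x-line → (3,2), t=1.3400
    cross y-line → (3,3), t=2.0900
    cross y-line → (3,4), t=3.2447
    cross x-line → (2,4), t=3.3400
    cross y-line → (2,5), t=4.3994 (wall)
  → r_1 = 4.3994
beam 2: φ=-90°, α=165°
  d=(-0.9659,0.2588)  start (4,1)  tX=0.6936 tY=3.1296  stride 1/|dx|=1.0353 1/|dy|=3.8637
    cross x-line → (3,1), t=0.6936
    cross x-line → (2,1), t=1.7289 (wall)
  → r_2 = 1.7289
beam 3: φ=-45°, α=210°
  d=(-0.8660,-0.5000)  start (4,1)  tX=0.7736 tY=0.3800  stride 1/|dx|=1.1547 1/|dy|=2.0000
    cross y-line → (4,0), t=0.3800 (wall)
  → r_3 = 0.3800
beam 4: φ=0°, α=255°
  d=(-0.2588,-0.9659)  start (4,1)  tX=2.5887 tY=0.1967  stride 1/|dx|=3.8637 1/|dy|=1.0353
    cross y-line → (4,0), t=0.1967 (wall)
  → r_4 = 0.1967
beam 5: φ=45°, α=300°
  d=(0.5000,-0.8660)  start (4,1)  tX=0.6600 tY=0.2194  stride 1/|dx|=2.0000 1/|dy|=1.1547
    cross y-line → (4,0), t=0.2194 (wall)
  → r_5 = 0.2194
beam 6: φ=90°, α=345°
  d=(0.9659,-0.2588)  start (4,1)  tX=0.3416 tY=0.7341  stride 1/|dx|=1.0353 1/|dy|=3.8637
    cross x-line → (5,1), t=0.3416 (wall)
  → r_6 = 0.3416
beam 7: φ=135°, α=30°
  d=(0.8660,0.5000)  start (4,1)  tX=0.3811 tY=1.6200  stride 1/|dx|=1.1547 1/|dy|=2.0000
    cross x-line → (5,1), t=0.3811 (wall)
  → r_7 = 0.3811

ranges = [4.3994, 1.7289, 0.3800, 0.1967, 0.2194, 0.3416, 0.3811]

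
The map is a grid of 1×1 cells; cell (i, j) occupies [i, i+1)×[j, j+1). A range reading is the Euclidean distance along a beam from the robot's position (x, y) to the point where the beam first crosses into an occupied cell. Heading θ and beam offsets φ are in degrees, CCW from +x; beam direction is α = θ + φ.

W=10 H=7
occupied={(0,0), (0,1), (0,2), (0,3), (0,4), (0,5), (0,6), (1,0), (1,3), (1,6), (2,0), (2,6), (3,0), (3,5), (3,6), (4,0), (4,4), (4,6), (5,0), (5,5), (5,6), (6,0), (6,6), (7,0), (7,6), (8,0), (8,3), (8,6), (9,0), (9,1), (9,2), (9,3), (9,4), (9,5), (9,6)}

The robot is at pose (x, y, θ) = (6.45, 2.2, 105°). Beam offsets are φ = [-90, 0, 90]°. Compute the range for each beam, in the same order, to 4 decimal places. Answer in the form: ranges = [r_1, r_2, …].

ranges = [2.6400, 2.8988, 4.6364]

beam 1: φ=-90°, α=15°
  dir = (cos 15°, sin 15°) = (0.9659, 0.2588); from cell (6,2)
  next x-line at t=0.5694, next y-line at t=3.0910; Δt_x=1.0353, Δt_y=3.8637
    x: enter (7,2) at t=0.5694
    x: enter (8,2) at t=1.6047
    x: enter (9,2) at t=2.6400 ← occupied
  → r_1 = 2.6400
beam 2: φ=0°, α=105°
  dir = (cos 105°, sin 105°) = (-0.2588, 0.9659); from cell (6,2)
  next x-line at t=1.7387, next y-line at t=0.8282; Δt_x=3.8637, Δt_y=1.0353
    y: enter (6,3) at t=0.8282
    x: enter (5,3) at t=1.7387
    y: enter (5,4) at t=1.8635
    y: enter (5,5) at t=2.8988 ← occupied
  → r_2 = 2.8988
beam 3: φ=90°, α=195°
  dir = (cos 195°, sin 195°) = (-0.9659, -0.2588); from cell (6,2)
  next x-line at t=0.4659, next y-line at t=0.7727; Δt_x=1.0353, Δt_y=3.8637
    x: enter (5,2) at t=0.4659
    y: enter (5,1) at t=0.7727
    x: enter (4,1) at t=1.5012
    x: enter (3,1) at t=2.5364
    x: enter (2,1) at t=3.5717
    x: enter (1,1) at t=4.6070
    y: enter (1,0) at t=4.6364 ← occupied
  → r_3 = 4.6364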